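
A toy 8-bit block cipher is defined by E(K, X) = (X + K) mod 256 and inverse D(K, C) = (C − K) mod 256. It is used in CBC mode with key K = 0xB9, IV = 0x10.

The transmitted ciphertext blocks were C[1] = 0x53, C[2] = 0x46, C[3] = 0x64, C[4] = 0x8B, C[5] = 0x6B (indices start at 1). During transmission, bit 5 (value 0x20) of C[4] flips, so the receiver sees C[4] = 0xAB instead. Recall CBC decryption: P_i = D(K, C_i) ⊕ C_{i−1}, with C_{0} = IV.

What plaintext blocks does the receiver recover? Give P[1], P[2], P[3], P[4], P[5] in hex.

P[1] = 0x8A, P[2] = 0xDE, P[3] = 0xED, P[4] = 0x96, P[5] = 0x19

Only C[4] changed, to 0xAB. In CBC, a change in C_i garbles P_i and flips the same bit in P_{i+1}. Decrypting the received ciphertext:
P[1]: D(K, 0x53) = 0x9A; 0x9A ⊕ 0x10 = 0x8A.
P[2]: D(K, 0x46) = 0x8D; 0x8D ⊕ 0x53 = 0xDE.
P[3]: D(K, 0x64) = 0xAB; 0xAB ⊕ 0x46 = 0xED.
P[4]: D(K, 0xAB) = 0xF2; 0xF2 ⊕ 0x64 = 0x96.
P[5]: D(K, 0x6B) = 0xB2; 0xB2 ⊕ 0xAB = 0x19.
Blocks that differ from the original plaintext: P[4], P[5].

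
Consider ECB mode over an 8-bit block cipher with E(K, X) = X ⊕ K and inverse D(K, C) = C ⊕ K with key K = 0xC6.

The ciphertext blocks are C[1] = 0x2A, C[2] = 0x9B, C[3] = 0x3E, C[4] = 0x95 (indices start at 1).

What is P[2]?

P[2] = 0x5D

ECB decryption: P_i = D(K, C_i).
P[2]: D(K, 0x9B) = 0x5D.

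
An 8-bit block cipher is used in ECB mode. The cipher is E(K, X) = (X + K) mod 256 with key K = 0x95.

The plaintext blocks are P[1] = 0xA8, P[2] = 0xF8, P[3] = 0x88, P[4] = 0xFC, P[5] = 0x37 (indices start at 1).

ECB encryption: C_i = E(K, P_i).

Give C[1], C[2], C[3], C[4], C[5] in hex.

C[1]: E(K, 0xA8) = 0x3D.
C[2]: E(K, 0xF8) = 0x8D.
C[3]: E(K, 0x88) = 0x1D.
C[4]: E(K, 0xFC) = 0x91.
C[5]: E(K, 0x37) = 0xCC.

C[1] = 0x3D, C[2] = 0x8D, C[3] = 0x1D, C[4] = 0x91, C[5] = 0xCC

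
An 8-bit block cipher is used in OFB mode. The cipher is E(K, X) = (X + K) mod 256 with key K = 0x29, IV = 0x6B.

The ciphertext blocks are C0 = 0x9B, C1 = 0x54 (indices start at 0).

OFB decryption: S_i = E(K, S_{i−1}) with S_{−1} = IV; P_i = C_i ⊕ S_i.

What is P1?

P0: S = E(K, 0x6B) = 0x94; 0x9B ⊕ 0x94 = 0x0F.
P1: S = E(K, 0x94) = 0xBD; 0x54 ⊕ 0xBD = 0xE9.

P1 = 0xE9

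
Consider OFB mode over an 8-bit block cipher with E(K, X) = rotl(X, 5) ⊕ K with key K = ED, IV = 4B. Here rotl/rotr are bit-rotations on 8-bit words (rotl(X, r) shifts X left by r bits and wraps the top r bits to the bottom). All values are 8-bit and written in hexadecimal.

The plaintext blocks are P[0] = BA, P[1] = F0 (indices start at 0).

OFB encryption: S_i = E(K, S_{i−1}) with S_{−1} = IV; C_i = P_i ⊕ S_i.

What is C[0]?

C[0]: S = E(K, 4B) = 84; BA ⊕ 84 = 3E.

C[0] = 3E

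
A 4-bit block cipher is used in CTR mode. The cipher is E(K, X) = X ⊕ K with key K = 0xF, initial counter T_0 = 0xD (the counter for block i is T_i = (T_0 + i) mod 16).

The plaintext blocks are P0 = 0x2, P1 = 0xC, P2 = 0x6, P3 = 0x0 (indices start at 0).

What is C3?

C3 = 0xF

CTR encryption: S_i = E(K, T_i) where T_i is the counter for block i; C_i = P_i ⊕ S_i.
C0: T = 0xD, S = E(K, T) = 0x2; 0x2 ⊕ 0x2 = 0x0.
C1: T = 0xE, S = E(K, T) = 0x1; 0xC ⊕ 0x1 = 0xD.
C2: T = 0xF, S = E(K, T) = 0x0; 0x6 ⊕ 0x0 = 0x6.
C3: T = 0x0, S = E(K, T) = 0xF; 0x0 ⊕ 0xF = 0xF.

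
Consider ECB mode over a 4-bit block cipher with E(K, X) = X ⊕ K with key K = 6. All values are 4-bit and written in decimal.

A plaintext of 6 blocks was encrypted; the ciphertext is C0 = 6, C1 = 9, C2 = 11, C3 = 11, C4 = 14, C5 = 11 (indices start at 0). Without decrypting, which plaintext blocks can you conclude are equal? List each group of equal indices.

P2 = P3 = P5

ECB encrypts each block independently with the same key, so equal ciphertext blocks imply equal plaintext blocks.
C2 = C3 = C5 = 11, so P2 = P3 = P5.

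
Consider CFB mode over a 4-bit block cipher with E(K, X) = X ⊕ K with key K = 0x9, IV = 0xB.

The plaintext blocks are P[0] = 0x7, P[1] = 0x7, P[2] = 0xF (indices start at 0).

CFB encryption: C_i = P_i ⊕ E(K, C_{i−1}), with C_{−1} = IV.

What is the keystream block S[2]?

0x2

C[0]: E(K, 0xB) = 0x2; 0x7 ⊕ 0x2 = 0x5.
C[1]: E(K, 0x5) = 0xC; 0x7 ⊕ 0xC = 0xB.
C[2]: E(K, 0xB) = 0x2; 0xF ⊕ 0x2 = 0xD.
So S[2] = 0x2.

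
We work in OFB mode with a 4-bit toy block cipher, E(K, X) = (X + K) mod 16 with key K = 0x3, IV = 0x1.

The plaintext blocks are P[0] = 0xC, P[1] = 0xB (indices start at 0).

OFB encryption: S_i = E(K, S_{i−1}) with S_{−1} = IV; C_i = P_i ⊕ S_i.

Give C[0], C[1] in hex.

C[0]: S = E(K, 0x1) = 0x4; 0xC ⊕ 0x4 = 0x8.
C[1]: S = E(K, 0x4) = 0x7; 0xB ⊕ 0x7 = 0xC.

C[0] = 0x8, C[1] = 0xC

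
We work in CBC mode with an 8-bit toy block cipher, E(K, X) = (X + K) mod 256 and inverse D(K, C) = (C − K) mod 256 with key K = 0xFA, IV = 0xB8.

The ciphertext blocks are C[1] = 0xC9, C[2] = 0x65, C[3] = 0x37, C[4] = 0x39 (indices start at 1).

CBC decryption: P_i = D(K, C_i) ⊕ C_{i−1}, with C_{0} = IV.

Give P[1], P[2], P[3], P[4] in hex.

P[1]: D(K, 0xC9) = 0xCF; 0xCF ⊕ 0xB8 = 0x77.
P[2]: D(K, 0x65) = 0x6B; 0x6B ⊕ 0xC9 = 0xA2.
P[3]: D(K, 0x37) = 0x3D; 0x3D ⊕ 0x65 = 0x58.
P[4]: D(K, 0x39) = 0x3F; 0x3F ⊕ 0x37 = 0x08.

P[1] = 0x77, P[2] = 0xA2, P[3] = 0x58, P[4] = 0x08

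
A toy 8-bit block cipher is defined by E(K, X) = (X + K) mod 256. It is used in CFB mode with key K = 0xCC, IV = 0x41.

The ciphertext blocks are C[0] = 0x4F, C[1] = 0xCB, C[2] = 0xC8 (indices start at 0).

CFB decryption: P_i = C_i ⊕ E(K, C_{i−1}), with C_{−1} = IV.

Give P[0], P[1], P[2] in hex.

P[0]: E(K, 0x41) = 0x0D; 0x4F ⊕ 0x0D = 0x42.
P[1]: E(K, 0x4F) = 0x1B; 0xCB ⊕ 0x1B = 0xD0.
P[2]: E(K, 0xCB) = 0x97; 0xC8 ⊕ 0x97 = 0x5F.

P[0] = 0x42, P[1] = 0xD0, P[2] = 0x5F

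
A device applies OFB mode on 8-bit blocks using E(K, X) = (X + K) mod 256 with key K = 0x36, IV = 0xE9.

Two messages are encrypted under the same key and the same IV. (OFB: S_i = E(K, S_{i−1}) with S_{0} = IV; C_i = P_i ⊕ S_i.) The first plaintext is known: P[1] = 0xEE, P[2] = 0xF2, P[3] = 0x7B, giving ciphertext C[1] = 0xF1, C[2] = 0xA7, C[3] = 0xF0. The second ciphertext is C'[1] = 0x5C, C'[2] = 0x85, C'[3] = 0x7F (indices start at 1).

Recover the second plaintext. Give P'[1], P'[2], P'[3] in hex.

P'[1] = 0x43, P'[2] = 0xD0, P'[3] = 0xF4

In OFB with a reused IV, both messages share the same keystream S_i, so C_i ⊕ C'_i = P_i ⊕ P'_i and thus P'_i = P_i ⊕ C_i ⊕ C'_i.
P'[1]: 0xEE ⊕ 0xF1 ⊕ 0x5C = 0x43.
P'[2]: 0xF2 ⊕ 0xA7 ⊕ 0x85 = 0xD0.
P'[3]: 0x7B ⊕ 0xF0 ⊕ 0x7F = 0xF4.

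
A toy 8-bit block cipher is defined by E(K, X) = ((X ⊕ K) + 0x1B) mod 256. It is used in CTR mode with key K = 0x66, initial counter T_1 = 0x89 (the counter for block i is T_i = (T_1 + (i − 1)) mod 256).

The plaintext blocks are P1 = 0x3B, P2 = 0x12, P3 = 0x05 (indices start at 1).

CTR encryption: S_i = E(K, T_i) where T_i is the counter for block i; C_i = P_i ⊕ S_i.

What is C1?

C1: T = 0x89, S = E(K, T) = 0x0A; 0x3B ⊕ 0x0A = 0x31.

C1 = 0x31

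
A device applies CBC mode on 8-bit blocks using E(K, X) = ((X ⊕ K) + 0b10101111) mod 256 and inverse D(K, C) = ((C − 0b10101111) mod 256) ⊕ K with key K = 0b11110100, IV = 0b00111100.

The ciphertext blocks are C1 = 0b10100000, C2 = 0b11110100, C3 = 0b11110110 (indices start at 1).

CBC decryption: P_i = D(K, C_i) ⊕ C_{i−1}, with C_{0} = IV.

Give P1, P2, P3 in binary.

P1 = 0b00111001, P2 = 0b00010001, P3 = 0b01000111

P1: D(K, 0b10100000) = 0b00000101; 0b00000101 ⊕ 0b00111100 = 0b00111001.
P2: D(K, 0b11110100) = 0b10110001; 0b10110001 ⊕ 0b10100000 = 0b00010001.
P3: D(K, 0b11110110) = 0b10110011; 0b10110011 ⊕ 0b11110100 = 0b01000111.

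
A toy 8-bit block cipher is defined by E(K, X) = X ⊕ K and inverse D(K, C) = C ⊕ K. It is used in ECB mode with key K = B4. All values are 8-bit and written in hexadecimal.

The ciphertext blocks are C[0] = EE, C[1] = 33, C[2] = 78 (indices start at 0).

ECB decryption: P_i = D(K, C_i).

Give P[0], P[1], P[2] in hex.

P[0] = 5A, P[1] = 87, P[2] = CC

P[0]: D(K, EE) = 5A.
P[1]: D(K, 33) = 87.
P[2]: D(K, 78) = CC.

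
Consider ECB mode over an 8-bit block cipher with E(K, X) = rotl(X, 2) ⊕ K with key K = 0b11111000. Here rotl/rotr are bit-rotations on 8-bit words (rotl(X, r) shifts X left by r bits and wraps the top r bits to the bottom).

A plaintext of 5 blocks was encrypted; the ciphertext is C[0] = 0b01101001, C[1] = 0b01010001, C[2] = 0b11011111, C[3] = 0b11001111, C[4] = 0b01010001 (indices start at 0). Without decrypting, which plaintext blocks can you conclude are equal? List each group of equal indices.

P[1] = P[4]

ECB encrypts each block independently with the same key, so equal ciphertext blocks imply equal plaintext blocks.
C[1] = C[4] = 0b01010001, so P[1] = P[4].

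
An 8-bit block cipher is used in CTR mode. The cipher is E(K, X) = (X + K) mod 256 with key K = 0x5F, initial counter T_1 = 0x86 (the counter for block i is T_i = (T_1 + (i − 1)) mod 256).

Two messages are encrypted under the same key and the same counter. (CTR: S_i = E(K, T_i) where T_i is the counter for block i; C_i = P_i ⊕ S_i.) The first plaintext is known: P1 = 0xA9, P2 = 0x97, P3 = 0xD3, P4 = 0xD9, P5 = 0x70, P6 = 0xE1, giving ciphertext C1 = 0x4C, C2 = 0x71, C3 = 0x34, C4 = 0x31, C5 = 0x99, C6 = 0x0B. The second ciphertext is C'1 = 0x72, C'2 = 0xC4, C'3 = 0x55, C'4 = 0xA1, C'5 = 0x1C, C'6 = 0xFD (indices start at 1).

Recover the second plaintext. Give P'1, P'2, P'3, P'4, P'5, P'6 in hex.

P'1 = 0x97, P'2 = 0x22, P'3 = 0xB2, P'4 = 0x49, P'5 = 0xF5, P'6 = 0x17

In CTR with a reused counter, both messages share the same keystream S_i, so C_i ⊕ C'_i = P_i ⊕ P'_i and thus P'_i = P_i ⊕ C_i ⊕ C'_i.
P'1: 0xA9 ⊕ 0x4C ⊕ 0x72 = 0x97.
P'2: 0x97 ⊕ 0x71 ⊕ 0xC4 = 0x22.
P'3: 0xD3 ⊕ 0x34 ⊕ 0x55 = 0xB2.
P'4: 0xD9 ⊕ 0x31 ⊕ 0xA1 = 0x49.
P'5: 0x70 ⊕ 0x99 ⊕ 0x1C = 0xF5.
P'6: 0xE1 ⊕ 0x0B ⊕ 0xFD = 0x17.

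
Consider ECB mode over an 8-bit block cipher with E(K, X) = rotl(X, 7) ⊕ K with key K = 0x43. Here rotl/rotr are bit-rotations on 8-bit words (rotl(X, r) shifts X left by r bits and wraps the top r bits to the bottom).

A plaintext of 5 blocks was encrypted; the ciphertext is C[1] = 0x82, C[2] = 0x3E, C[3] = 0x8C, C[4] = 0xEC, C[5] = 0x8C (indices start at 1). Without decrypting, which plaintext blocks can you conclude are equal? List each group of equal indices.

P[3] = P[5]

ECB encrypts each block independently with the same key, so equal ciphertext blocks imply equal plaintext blocks.
C[3] = C[5] = 0x8C, so P[3] = P[5].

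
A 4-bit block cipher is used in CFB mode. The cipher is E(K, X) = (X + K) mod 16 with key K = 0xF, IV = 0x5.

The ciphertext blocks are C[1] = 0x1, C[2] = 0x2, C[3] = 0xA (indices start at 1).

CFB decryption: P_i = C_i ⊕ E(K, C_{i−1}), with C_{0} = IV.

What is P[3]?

P[3] = 0xB

P[3]: E(K, 0x2) = 0x1; 0xA ⊕ 0x1 = 0xB.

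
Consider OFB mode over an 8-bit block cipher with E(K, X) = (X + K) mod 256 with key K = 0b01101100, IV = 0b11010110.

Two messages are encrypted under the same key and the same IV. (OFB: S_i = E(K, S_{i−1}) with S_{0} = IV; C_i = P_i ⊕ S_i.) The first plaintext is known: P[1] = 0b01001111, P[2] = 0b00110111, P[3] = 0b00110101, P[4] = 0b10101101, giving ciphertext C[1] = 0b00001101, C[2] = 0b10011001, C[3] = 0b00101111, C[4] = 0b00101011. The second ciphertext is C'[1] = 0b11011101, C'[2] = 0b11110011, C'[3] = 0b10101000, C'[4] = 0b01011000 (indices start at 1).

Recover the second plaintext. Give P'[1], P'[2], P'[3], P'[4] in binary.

P'[1] = 0b10011111, P'[2] = 0b01011101, P'[3] = 0b10110010, P'[4] = 0b11011110

In OFB with a reused IV, both messages share the same keystream S_i, so C_i ⊕ C'_i = P_i ⊕ P'_i and thus P'_i = P_i ⊕ C_i ⊕ C'_i.
P'[1]: 0b01001111 ⊕ 0b00001101 ⊕ 0b11011101 = 0b10011111.
P'[2]: 0b00110111 ⊕ 0b10011001 ⊕ 0b11110011 = 0b01011101.
P'[3]: 0b00110101 ⊕ 0b00101111 ⊕ 0b10101000 = 0b10110010.
P'[4]: 0b10101101 ⊕ 0b00101011 ⊕ 0b01011000 = 0b11011110.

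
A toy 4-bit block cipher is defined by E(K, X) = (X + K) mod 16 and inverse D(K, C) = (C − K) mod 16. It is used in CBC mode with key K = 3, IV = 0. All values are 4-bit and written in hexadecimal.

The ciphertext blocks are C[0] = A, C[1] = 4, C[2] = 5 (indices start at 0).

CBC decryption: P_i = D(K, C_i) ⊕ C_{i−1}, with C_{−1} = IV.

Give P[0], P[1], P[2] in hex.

P[0] = 7, P[1] = B, P[2] = 6

P[0]: D(K, A) = 7; 7 ⊕ 0 = 7.
P[1]: D(K, 4) = 1; 1 ⊕ A = B.
P[2]: D(K, 5) = 2; 2 ⊕ 4 = 6.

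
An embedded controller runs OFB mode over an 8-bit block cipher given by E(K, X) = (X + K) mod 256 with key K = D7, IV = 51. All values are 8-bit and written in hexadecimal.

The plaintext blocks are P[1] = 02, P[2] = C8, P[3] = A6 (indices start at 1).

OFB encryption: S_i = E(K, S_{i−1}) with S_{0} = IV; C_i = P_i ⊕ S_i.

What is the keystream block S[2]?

FF

C[1]: S = E(K, 51) = 28; 02 ⊕ 28 = 2A.
C[2]: S = E(K, 28) = FF; C8 ⊕ FF = 37.
So S[2] = FF.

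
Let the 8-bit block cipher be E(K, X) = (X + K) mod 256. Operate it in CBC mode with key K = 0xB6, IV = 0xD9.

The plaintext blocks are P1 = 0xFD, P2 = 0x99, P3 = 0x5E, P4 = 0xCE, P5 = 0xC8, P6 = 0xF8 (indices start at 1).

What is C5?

C5 = 0x37

CBC encryption: C_i = E(K, P_i ⊕ C_{i−1}), with C_{0} = IV.
C1: P1 ⊕ 0xD9 = 0x24; E(K, 0x24) = 0xDA.
C2: P2 ⊕ 0xDA = 0x43; E(K, 0x43) = 0xF9.
C3: P3 ⊕ 0xF9 = 0xA7; E(K, 0xA7) = 0x5D.
C4: P4 ⊕ 0x5D = 0x93; E(K, 0x93) = 0x49.
C5: P5 ⊕ 0x49 = 0x81; E(K, 0x81) = 0x37.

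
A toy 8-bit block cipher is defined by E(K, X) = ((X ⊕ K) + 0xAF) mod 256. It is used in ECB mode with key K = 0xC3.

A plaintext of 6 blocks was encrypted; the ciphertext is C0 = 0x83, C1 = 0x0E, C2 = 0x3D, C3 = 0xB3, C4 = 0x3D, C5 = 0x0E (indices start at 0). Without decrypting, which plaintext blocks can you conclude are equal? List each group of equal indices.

P1 = P5; P2 = P4

ECB encrypts each block independently with the same key, so equal ciphertext blocks imply equal plaintext blocks.
C1 = C5 = 0x0E, so P1 = P5.
C2 = C4 = 0x3D, so P2 = P4.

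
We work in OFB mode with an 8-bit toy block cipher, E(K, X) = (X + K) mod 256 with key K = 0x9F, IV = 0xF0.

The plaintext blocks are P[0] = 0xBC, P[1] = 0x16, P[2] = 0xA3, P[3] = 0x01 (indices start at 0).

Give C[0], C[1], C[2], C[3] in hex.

C[0] = 0x33, C[1] = 0x38, C[2] = 0x6E, C[3] = 0x6D

OFB encryption: S_i = E(K, S_{i−1}) with S_{−1} = IV; C_i = P_i ⊕ S_i.
C[0]: S = E(K, 0xF0) = 0x8F; 0xBC ⊕ 0x8F = 0x33.
C[1]: S = E(K, 0x8F) = 0x2E; 0x16 ⊕ 0x2E = 0x38.
C[2]: S = E(K, 0x2E) = 0xCD; 0xA3 ⊕ 0xCD = 0x6E.
C[3]: S = E(K, 0xCD) = 0x6C; 0x01 ⊕ 0x6C = 0x6D.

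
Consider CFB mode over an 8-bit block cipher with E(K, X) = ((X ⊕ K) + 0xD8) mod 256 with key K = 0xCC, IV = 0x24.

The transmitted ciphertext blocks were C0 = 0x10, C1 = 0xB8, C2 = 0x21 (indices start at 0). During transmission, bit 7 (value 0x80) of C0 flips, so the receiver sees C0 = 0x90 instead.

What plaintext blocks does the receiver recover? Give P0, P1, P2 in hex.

P0 = 0x50, P1 = 0x8C, P2 = 0x6D

CFB decryption: P_i = C_i ⊕ E(K, C_{i−1}), with C_{−1} = IV.
Only C0 changed, to 0x90. In CFB, a change in C_i flips the same bit in P_i and garbles P_{i+1}. Decrypting the received ciphertext:
P0: E(K, 0x24) = 0xC0; 0x90 ⊕ 0xC0 = 0x50.
P1: E(K, 0x90) = 0x34; 0xB8 ⊕ 0x34 = 0x8C.
P2: E(K, 0xB8) = 0x4C; 0x21 ⊕ 0x4C = 0x6D.
Blocks that differ from the original plaintext: P0, P1.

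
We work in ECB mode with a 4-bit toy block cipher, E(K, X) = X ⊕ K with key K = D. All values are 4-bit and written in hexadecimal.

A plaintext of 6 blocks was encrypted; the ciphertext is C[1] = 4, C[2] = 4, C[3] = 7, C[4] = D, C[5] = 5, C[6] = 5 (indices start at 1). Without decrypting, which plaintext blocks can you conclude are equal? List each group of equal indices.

ECB encrypts each block independently with the same key, so equal ciphertext blocks imply equal plaintext blocks.
C[1] = C[2] = 4, so P[1] = P[2].
C[5] = C[6] = 5, so P[5] = P[6].

P[1] = P[2]; P[5] = P[6]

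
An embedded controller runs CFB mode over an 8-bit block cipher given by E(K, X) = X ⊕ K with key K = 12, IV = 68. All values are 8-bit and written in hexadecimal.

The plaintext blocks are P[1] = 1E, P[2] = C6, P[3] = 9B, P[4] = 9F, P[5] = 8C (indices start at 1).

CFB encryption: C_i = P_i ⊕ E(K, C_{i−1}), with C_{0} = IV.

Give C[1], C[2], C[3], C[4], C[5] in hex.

C[1] = 64, C[2] = B0, C[3] = 39, C[4] = B4, C[5] = 2A

C[1]: E(K, 68) = 7A; 1E ⊕ 7A = 64.
C[2]: E(K, 64) = 76; C6 ⊕ 76 = B0.
C[3]: E(K, B0) = A2; 9B ⊕ A2 = 39.
C[4]: E(K, 39) = 2B; 9F ⊕ 2B = B4.
C[5]: E(K, B4) = A6; 8C ⊕ A6 = 2A.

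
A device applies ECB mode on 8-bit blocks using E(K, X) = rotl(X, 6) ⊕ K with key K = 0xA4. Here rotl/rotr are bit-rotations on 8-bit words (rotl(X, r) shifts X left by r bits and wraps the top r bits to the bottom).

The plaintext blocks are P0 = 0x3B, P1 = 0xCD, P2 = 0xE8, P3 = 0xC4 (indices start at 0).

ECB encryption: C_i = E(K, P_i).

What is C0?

C0 = 0x6A

C0: E(K, 0x3B) = 0x6A.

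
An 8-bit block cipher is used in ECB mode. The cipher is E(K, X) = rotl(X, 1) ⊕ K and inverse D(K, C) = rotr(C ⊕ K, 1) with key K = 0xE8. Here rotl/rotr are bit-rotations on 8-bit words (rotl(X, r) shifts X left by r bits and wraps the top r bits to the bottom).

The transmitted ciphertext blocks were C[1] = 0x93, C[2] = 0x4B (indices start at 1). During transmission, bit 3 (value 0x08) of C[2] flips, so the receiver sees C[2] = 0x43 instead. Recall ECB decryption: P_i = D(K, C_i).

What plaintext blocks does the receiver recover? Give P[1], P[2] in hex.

Only C[2] changed, to 0x43. In ECB, a change in C_i affects only P_i. Decrypting the received ciphertext:
P[1]: D(K, 0x93) = 0xBD.
P[2]: D(K, 0x43) = 0xD5.
Blocks that differ from the original plaintext: P[2].

P[1] = 0xBD, P[2] = 0xD5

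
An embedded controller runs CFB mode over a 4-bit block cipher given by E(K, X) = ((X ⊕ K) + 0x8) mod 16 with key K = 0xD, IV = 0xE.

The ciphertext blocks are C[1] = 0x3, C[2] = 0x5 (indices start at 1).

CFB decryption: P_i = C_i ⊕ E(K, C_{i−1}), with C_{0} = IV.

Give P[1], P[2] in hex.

P[1] = 0x8, P[2] = 0x3

P[1]: E(K, 0xE) = 0xB; 0x3 ⊕ 0xB = 0x8.
P[2]: E(K, 0x3) = 0x6; 0x5 ⊕ 0x6 = 0x3.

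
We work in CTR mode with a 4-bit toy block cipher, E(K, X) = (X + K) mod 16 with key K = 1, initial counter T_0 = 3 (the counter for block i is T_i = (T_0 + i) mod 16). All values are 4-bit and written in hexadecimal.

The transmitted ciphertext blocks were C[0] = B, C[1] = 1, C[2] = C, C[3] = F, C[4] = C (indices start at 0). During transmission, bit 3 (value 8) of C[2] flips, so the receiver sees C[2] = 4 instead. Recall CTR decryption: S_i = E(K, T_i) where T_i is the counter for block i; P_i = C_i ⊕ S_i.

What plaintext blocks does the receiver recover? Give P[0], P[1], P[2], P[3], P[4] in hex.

P[0] = F, P[1] = 4, P[2] = 2, P[3] = 8, P[4] = 4

Only C[2] changed, to 4. In CTR, a change in C_i flips the same bit in P_i only; the keystream is unaffected. Decrypting the received ciphertext:
P[0]: T = 3, S = E(K, T) = 4; B ⊕ 4 = F.
P[1]: T = 4, S = E(K, T) = 5; 1 ⊕ 5 = 4.
P[2]: T = 5, S = E(K, T) = 6; 4 ⊕ 6 = 2.
P[3]: T = 6, S = E(K, T) = 7; F ⊕ 7 = 8.
P[4]: T = 7, S = E(K, T) = 8; C ⊕ 8 = 4.
Blocks that differ from the original plaintext: P[2].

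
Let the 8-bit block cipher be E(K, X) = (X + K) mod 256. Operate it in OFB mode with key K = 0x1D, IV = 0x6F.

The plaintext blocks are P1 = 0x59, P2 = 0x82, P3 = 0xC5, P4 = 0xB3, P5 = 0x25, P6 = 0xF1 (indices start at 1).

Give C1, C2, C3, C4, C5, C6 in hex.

OFB encryption: S_i = E(K, S_{i−1}) with S_{0} = IV; C_i = P_i ⊕ S_i.
C1: S = E(K, 0x6F) = 0x8C; 0x59 ⊕ 0x8C = 0xD5.
C2: S = E(K, 0x8C) = 0xA9; 0x82 ⊕ 0xA9 = 0x2B.
C3: S = E(K, 0xA9) = 0xC6; 0xC5 ⊕ 0xC6 = 0x03.
C4: S = E(K, 0xC6) = 0xE3; 0xB3 ⊕ 0xE3 = 0x50.
C5: S = E(K, 0xE3) = 0x00; 0x25 ⊕ 0x00 = 0x25.
C6: S = E(K, 0x00) = 0x1D; 0xF1 ⊕ 0x1D = 0xEC.

C1 = 0xD5, C2 = 0x2B, C3 = 0x03, C4 = 0x50, C5 = 0x25, C6 = 0xEC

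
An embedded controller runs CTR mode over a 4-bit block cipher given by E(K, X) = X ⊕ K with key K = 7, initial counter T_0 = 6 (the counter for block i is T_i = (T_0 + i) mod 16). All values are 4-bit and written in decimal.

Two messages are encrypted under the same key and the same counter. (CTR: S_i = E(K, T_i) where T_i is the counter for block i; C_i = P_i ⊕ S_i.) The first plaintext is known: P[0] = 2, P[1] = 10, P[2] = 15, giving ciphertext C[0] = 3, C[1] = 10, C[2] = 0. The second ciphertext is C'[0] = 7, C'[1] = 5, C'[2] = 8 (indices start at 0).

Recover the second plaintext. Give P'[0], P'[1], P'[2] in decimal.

In CTR with a reused counter, both messages share the same keystream S_i, so C_i ⊕ C'_i = P_i ⊕ P'_i and thus P'_i = P_i ⊕ C_i ⊕ C'_i.
P'[0]: 2 ⊕ 3 ⊕ 7 = 6.
P'[1]: 10 ⊕ 10 ⊕ 5 = 5.
P'[2]: 15 ⊕ 0 ⊕ 8 = 7.

P'[0] = 6, P'[1] = 5, P'[2] = 7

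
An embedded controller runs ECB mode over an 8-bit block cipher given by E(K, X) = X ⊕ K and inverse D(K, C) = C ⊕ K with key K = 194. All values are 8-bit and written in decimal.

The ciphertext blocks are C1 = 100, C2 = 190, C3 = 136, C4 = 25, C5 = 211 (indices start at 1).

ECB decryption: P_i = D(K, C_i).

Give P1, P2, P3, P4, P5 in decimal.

P1: D(K, 100) = 166.
P2: D(K, 190) = 124.
P3: D(K, 136) = 74.
P4: D(K, 25) = 219.
P5: D(K, 211) = 17.

P1 = 166, P2 = 124, P3 = 74, P4 = 219, P5 = 17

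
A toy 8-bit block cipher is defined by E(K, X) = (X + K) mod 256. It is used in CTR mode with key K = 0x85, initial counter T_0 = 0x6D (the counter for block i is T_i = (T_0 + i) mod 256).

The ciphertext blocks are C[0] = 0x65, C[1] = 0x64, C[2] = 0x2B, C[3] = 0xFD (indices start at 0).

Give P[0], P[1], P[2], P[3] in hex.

P[0] = 0x97, P[1] = 0x97, P[2] = 0xDF, P[3] = 0x08

CTR decryption: S_i = E(K, T_i) where T_i is the counter for block i; P_i = C_i ⊕ S_i.
P[0]: T = 0x6D, S = E(K, T) = 0xF2; 0x65 ⊕ 0xF2 = 0x97.
P[1]: T = 0x6E, S = E(K, T) = 0xF3; 0x64 ⊕ 0xF3 = 0x97.
P[2]: T = 0x6F, S = E(K, T) = 0xF4; 0x2B ⊕ 0xF4 = 0xDF.
P[3]: T = 0x70, S = E(K, T) = 0xF5; 0xFD ⊕ 0xF5 = 0x08.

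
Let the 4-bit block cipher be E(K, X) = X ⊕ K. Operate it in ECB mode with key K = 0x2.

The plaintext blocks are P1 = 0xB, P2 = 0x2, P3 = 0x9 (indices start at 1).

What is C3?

ECB encryption: C_i = E(K, P_i).
C3: E(K, 0x9) = 0xB.

C3 = 0xB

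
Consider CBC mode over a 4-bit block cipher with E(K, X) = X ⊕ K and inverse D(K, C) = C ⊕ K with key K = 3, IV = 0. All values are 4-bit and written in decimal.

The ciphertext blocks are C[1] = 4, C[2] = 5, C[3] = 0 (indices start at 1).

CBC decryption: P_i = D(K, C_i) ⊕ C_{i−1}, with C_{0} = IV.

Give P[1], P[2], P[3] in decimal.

P[1] = 7, P[2] = 2, P[3] = 6

P[1]: D(K, 4) = 7; 7 ⊕ 0 = 7.
P[2]: D(K, 5) = 6; 6 ⊕ 4 = 2.
P[3]: D(K, 0) = 3; 3 ⊕ 5 = 6.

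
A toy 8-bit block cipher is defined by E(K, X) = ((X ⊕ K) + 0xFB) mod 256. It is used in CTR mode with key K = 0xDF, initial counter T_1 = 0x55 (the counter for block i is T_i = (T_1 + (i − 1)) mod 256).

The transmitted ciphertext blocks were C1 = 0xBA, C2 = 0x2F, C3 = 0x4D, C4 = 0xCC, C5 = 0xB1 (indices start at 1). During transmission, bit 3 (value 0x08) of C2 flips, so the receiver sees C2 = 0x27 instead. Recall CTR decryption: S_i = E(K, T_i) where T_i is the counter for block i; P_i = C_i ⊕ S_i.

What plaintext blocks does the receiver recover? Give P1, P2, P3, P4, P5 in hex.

Only C2 changed, to 0x27. In CTR, a change in C_i flips the same bit in P_i only; the keystream is unaffected. Decrypting the received ciphertext:
P1: T = 0x55, S = E(K, T) = 0x85; 0xBA ⊕ 0x85 = 0x3F.
P2: T = 0x56, S = E(K, T) = 0x84; 0x27 ⊕ 0x84 = 0xA3.
P3: T = 0x57, S = E(K, T) = 0x83; 0x4D ⊕ 0x83 = 0xCE.
P4: T = 0x58, S = E(K, T) = 0x82; 0xCC ⊕ 0x82 = 0x4E.
P5: T = 0x59, S = E(K, T) = 0x81; 0xB1 ⊕ 0x81 = 0x30.
Blocks that differ from the original plaintext: P2.

P1 = 0x3F, P2 = 0xA3, P3 = 0xCE, P4 = 0x4E, P5 = 0x30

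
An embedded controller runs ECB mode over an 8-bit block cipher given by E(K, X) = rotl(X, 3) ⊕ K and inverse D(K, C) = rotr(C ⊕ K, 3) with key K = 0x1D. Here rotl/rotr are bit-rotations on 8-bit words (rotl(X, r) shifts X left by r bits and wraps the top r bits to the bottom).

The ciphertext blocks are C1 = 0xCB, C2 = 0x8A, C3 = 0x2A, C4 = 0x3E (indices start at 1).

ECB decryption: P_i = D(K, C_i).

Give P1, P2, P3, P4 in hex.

P1: D(K, 0xCB) = 0xDA.
P2: D(K, 0x8A) = 0xF2.
P3: D(K, 0x2A) = 0xE6.
P4: D(K, 0x3E) = 0x64.

P1 = 0xDA, P2 = 0xF2, P3 = 0xE6, P4 = 0x64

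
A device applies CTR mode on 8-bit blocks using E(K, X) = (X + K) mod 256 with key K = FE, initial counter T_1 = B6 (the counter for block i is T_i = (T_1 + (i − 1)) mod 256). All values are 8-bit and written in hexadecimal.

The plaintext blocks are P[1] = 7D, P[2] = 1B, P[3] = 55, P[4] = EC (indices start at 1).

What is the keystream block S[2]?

CTR encryption: S_i = E(K, T_i) where T_i is the counter for block i; C_i = P_i ⊕ S_i.
C[1]: T = B6, S = E(K, T) = B4; 7D ⊕ B4 = C9.
C[2]: T = B7, S = E(K, T) = B5; 1B ⊕ B5 = AE.
So S[2] = B5.

B5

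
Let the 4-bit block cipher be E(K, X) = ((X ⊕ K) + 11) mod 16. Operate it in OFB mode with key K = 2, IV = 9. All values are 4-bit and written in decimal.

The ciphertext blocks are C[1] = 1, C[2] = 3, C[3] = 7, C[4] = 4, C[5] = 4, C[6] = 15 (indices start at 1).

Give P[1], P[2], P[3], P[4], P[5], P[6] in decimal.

P[1] = 7, P[2] = 12, P[3] = 15, P[4] = 1, P[5] = 6, P[6] = 4

OFB decryption: S_i = E(K, S_{i−1}) with S_{0} = IV; P_i = C_i ⊕ S_i.
P[1]: S = E(K, 9) = 6; 1 ⊕ 6 = 7.
P[2]: S = E(K, 6) = 15; 3 ⊕ 15 = 12.
P[3]: S = E(K, 15) = 8; 7 ⊕ 8 = 15.
P[4]: S = E(K, 8) = 5; 4 ⊕ 5 = 1.
P[5]: S = E(K, 5) = 2; 4 ⊕ 2 = 6.
P[6]: S = E(K, 2) = 11; 15 ⊕ 11 = 4.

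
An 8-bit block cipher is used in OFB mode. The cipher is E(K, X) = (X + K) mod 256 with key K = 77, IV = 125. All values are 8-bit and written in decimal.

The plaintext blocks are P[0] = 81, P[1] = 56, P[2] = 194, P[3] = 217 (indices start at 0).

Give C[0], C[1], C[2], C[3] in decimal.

C[0] = 155, C[1] = 47, C[2] = 166, C[3] = 104

OFB encryption: S_i = E(K, S_{i−1}) with S_{−1} = IV; C_i = P_i ⊕ S_i.
C[0]: S = E(K, 125) = 202; 81 ⊕ 202 = 155.
C[1]: S = E(K, 202) = 23; 56 ⊕ 23 = 47.
C[2]: S = E(K, 23) = 100; 194 ⊕ 100 = 166.
C[3]: S = E(K, 100) = 177; 217 ⊕ 177 = 104.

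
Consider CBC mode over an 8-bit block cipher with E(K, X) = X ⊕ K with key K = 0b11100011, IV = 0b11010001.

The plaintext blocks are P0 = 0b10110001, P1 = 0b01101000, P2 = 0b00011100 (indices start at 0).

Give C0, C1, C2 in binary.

C0 = 0b10000011, C1 = 0b00001000, C2 = 0b11110111

CBC encryption: C_i = E(K, P_i ⊕ C_{i−1}), with C_{−1} = IV.
C0: P0 ⊕ 0b11010001 = 0b01100000; E(K, 0b01100000) = 0b10000011.
C1: P1 ⊕ 0b10000011 = 0b11101011; E(K, 0b11101011) = 0b00001000.
C2: P2 ⊕ 0b00001000 = 0b00010100; E(K, 0b00010100) = 0b11110111.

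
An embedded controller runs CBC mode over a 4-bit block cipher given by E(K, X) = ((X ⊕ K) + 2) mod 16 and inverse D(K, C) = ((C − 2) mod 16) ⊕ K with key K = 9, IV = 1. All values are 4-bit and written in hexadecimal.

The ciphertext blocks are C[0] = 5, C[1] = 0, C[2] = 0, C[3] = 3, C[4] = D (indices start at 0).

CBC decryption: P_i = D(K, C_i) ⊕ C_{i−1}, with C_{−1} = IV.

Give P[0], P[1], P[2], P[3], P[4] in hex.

P[0]: D(K, 5) = A; A ⊕ 1 = B.
P[1]: D(K, 0) = 7; 7 ⊕ 5 = 2.
P[2]: D(K, 0) = 7; 7 ⊕ 0 = 7.
P[3]: D(K, 3) = 8; 8 ⊕ 0 = 8.
P[4]: D(K, D) = 2; 2 ⊕ 3 = 1.

P[0] = B, P[1] = 2, P[2] = 7, P[3] = 8, P[4] = 1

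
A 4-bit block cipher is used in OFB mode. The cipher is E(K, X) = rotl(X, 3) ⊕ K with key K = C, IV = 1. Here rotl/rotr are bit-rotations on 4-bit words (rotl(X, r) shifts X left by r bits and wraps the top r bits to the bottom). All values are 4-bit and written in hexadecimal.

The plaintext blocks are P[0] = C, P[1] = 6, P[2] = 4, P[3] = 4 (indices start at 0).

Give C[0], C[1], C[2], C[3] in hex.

OFB encryption: S_i = E(K, S_{i−1}) with S_{−1} = IV; C_i = P_i ⊕ S_i.
C[0]: S = E(K, 1) = 4; C ⊕ 4 = 8.
C[1]: S = E(K, 4) = E; 6 ⊕ E = 8.
C[2]: S = E(K, E) = B; 4 ⊕ B = F.
C[3]: S = E(K, B) = 1; 4 ⊕ 1 = 5.

C[0] = 8, C[1] = 8, C[2] = F, C[3] = 5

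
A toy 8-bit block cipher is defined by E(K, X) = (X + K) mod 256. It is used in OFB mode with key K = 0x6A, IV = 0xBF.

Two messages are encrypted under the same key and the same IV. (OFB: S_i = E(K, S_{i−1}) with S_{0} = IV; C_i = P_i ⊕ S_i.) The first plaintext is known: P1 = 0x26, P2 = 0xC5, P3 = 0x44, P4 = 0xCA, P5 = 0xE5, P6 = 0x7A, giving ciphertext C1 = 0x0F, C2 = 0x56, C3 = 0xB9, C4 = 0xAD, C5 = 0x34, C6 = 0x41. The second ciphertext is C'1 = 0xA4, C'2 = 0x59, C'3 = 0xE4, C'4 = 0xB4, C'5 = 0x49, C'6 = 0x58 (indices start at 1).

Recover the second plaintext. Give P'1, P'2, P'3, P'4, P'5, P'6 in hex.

P'1 = 0x8D, P'2 = 0xCA, P'3 = 0x19, P'4 = 0xD3, P'5 = 0x98, P'6 = 0x63

In OFB with a reused IV, both messages share the same keystream S_i, so C_i ⊕ C'_i = P_i ⊕ P'_i and thus P'_i = P_i ⊕ C_i ⊕ C'_i.
P'1: 0x26 ⊕ 0x0F ⊕ 0xA4 = 0x8D.
P'2: 0xC5 ⊕ 0x56 ⊕ 0x59 = 0xCA.
P'3: 0x44 ⊕ 0xB9 ⊕ 0xE4 = 0x19.
P'4: 0xCA ⊕ 0xAD ⊕ 0xB4 = 0xD3.
P'5: 0xE5 ⊕ 0x34 ⊕ 0x49 = 0x98.
P'6: 0x7A ⊕ 0x41 ⊕ 0x58 = 0x63.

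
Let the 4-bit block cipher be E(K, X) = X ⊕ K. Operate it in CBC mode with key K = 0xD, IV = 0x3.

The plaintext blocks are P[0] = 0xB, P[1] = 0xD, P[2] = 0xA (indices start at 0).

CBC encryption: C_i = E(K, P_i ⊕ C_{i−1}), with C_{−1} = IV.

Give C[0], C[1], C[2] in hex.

C[0] = 0x5, C[1] = 0x5, C[2] = 0x2

C[0]: P[0] ⊕ 0x3 = 0x8; E(K, 0x8) = 0x5.
C[1]: P[1] ⊕ 0x5 = 0x8; E(K, 0x8) = 0x5.
C[2]: P[2] ⊕ 0x5 = 0xF; E(K, 0xF) = 0x2.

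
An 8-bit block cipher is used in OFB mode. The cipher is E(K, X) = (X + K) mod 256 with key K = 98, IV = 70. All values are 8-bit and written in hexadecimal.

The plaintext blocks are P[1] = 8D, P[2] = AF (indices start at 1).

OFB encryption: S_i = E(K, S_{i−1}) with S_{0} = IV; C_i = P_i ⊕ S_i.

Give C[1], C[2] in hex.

C[1]: S = E(K, 70) = 08; 8D ⊕ 08 = 85.
C[2]: S = E(K, 08) = A0; AF ⊕ A0 = 0F.

C[1] = 85, C[2] = 0F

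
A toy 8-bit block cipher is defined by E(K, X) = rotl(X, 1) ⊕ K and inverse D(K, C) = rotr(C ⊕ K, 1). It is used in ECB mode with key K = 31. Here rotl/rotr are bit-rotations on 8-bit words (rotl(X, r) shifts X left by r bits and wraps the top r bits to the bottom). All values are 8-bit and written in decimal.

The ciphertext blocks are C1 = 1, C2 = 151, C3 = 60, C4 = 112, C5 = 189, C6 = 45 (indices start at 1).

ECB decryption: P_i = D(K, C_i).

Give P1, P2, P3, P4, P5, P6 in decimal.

P1: D(K, 1) = 15.
P2: D(K, 151) = 68.
P3: D(K, 60) = 145.
P4: D(K, 112) = 183.
P5: D(K, 189) = 81.
P6: D(K, 45) = 25.

P1 = 15, P2 = 68, P3 = 145, P4 = 183, P5 = 81, P6 = 25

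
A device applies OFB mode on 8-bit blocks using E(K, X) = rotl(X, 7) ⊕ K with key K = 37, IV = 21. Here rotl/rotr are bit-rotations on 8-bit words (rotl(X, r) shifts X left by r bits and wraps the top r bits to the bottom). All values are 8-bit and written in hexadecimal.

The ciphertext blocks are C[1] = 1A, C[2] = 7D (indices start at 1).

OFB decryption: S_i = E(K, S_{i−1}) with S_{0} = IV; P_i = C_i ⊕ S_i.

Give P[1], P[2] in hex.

P[1] = BD, P[2] = 99

P[1]: S = E(K, 21) = A7; 1A ⊕ A7 = BD.
P[2]: S = E(K, A7) = E4; 7D ⊕ E4 = 99.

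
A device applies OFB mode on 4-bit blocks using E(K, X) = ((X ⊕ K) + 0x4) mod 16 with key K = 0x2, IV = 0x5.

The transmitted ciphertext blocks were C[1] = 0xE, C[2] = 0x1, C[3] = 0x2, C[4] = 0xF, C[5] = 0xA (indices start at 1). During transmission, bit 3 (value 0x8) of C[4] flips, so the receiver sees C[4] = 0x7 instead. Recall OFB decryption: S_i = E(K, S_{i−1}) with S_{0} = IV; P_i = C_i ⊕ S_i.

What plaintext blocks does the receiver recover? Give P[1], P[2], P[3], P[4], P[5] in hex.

Only C[4] changed, to 0x7. In OFB, a change in C_i flips the same bit in P_i only; the keystream is unaffected. Decrypting the received ciphertext:
P[1]: S = E(K, 0x5) = 0xB; 0xE ⊕ 0xB = 0x5.
P[2]: S = E(K, 0xB) = 0xD; 0x1 ⊕ 0xD = 0xC.
P[3]: S = E(K, 0xD) = 0x3; 0x2 ⊕ 0x3 = 0x1.
P[4]: S = E(K, 0x3) = 0x5; 0x7 ⊕ 0x5 = 0x2.
P[5]: S = E(K, 0x5) = 0xB; 0xA ⊕ 0xB = 0x1.
Blocks that differ from the original plaintext: P[4].

P[1] = 0x5, P[2] = 0xC, P[3] = 0x1, P[4] = 0x2, P[5] = 0x1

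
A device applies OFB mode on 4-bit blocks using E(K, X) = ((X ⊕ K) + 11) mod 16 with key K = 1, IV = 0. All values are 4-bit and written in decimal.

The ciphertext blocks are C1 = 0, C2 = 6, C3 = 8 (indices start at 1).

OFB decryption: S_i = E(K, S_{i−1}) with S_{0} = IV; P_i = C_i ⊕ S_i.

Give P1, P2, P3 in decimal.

P1 = 12, P2 = 14, P3 = 12

P1: S = E(K, 0) = 12; 0 ⊕ 12 = 12.
P2: S = E(K, 12) = 8; 6 ⊕ 8 = 14.
P3: S = E(K, 8) = 4; 8 ⊕ 4 = 12.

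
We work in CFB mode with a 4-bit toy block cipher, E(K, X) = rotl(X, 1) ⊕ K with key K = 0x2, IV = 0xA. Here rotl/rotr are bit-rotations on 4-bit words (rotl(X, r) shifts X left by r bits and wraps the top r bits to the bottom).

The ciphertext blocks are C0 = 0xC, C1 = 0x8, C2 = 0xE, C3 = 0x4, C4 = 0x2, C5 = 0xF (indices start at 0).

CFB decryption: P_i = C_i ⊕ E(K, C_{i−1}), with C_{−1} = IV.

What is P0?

P0 = 0xB

P0: E(K, 0xA) = 0x7; 0xC ⊕ 0x7 = 0xB.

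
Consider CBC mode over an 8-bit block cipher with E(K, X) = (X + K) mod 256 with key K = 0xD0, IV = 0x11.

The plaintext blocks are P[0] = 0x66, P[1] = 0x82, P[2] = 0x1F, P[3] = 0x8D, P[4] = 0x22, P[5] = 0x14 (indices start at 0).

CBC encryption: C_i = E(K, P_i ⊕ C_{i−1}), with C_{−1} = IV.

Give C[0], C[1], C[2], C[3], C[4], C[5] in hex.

C[0] = 0x47, C[1] = 0x95, C[2] = 0x5A, C[3] = 0xA7, C[4] = 0x55, C[5] = 0x11

C[0]: P[0] ⊕ 0x11 = 0x77; E(K, 0x77) = 0x47.
C[1]: P[1] ⊕ 0x47 = 0xC5; E(K, 0xC5) = 0x95.
C[2]: P[2] ⊕ 0x95 = 0x8A; E(K, 0x8A) = 0x5A.
C[3]: P[3] ⊕ 0x5A = 0xD7; E(K, 0xD7) = 0xA7.
C[4]: P[4] ⊕ 0xA7 = 0x85; E(K, 0x85) = 0x55.
C[5]: P[5] ⊕ 0x55 = 0x41; E(K, 0x41) = 0x11.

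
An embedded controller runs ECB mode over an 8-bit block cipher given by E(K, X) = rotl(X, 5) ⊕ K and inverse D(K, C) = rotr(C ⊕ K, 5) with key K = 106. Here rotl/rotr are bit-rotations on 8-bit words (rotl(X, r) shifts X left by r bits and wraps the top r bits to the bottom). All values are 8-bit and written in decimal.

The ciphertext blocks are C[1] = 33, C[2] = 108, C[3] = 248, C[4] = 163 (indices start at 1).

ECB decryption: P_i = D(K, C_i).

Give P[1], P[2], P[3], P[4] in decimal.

P[1]: D(K, 33) = 90.
P[2]: D(K, 108) = 48.
P[3]: D(K, 248) = 148.
P[4]: D(K, 163) = 78.

P[1] = 90, P[2] = 48, P[3] = 148, P[4] = 78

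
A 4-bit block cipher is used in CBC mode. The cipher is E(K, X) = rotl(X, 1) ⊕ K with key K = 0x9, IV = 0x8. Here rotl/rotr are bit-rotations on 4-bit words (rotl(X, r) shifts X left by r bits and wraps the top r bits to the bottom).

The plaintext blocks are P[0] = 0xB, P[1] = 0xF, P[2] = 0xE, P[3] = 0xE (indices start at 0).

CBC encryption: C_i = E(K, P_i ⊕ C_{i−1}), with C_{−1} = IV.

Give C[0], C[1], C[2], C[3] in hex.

C[0] = 0xF, C[1] = 0x9, C[2] = 0x7, C[3] = 0xA

C[0]: P[0] ⊕ 0x8 = 0x3; E(K, 0x3) = 0xF.
C[1]: P[1] ⊕ 0xF = 0x0; E(K, 0x0) = 0x9.
C[2]: P[2] ⊕ 0x9 = 0x7; E(K, 0x7) = 0x7.
C[3]: P[3] ⊕ 0x7 = 0x9; E(K, 0x9) = 0xA.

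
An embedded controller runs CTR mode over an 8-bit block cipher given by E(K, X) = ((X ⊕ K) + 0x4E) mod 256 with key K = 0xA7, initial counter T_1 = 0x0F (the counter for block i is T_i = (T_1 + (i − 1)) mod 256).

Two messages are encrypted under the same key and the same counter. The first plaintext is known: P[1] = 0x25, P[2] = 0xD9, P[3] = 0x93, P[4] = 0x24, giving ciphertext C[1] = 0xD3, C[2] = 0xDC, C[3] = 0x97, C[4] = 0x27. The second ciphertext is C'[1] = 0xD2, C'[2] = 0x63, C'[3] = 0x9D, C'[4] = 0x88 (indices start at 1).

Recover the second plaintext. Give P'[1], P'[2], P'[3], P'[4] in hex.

P'[1] = 0x24, P'[2] = 0x66, P'[3] = 0x99, P'[4] = 0x8B

In CTR with a reused counter, both messages share the same keystream S_i, so C_i ⊕ C'_i = P_i ⊕ P'_i and thus P'_i = P_i ⊕ C_i ⊕ C'_i.
P'[1]: 0x25 ⊕ 0xD3 ⊕ 0xD2 = 0x24.
P'[2]: 0xD9 ⊕ 0xDC ⊕ 0x63 = 0x66.
P'[3]: 0x93 ⊕ 0x97 ⊕ 0x9D = 0x99.
P'[4]: 0x24 ⊕ 0x27 ⊕ 0x88 = 0x8B.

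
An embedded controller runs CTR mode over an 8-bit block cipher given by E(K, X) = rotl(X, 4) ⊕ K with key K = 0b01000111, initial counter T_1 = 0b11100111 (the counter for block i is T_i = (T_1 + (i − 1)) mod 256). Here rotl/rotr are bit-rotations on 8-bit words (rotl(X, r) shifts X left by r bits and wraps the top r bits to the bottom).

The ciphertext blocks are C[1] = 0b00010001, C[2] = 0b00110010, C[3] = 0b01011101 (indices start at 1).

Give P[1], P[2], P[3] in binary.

CTR decryption: S_i = E(K, T_i) where T_i is the counter for block i; P_i = C_i ⊕ S_i.
P[1]: T = 0b11100111, S = E(K, T) = 0b00111001; 0b00010001 ⊕ 0b00111001 = 0b00101000.
P[2]: T = 0b11101000, S = E(K, T) = 0b11001001; 0b00110010 ⊕ 0b11001001 = 0b11111011.
P[3]: T = 0b11101001, S = E(K, T) = 0b11011001; 0b01011101 ⊕ 0b11011001 = 0b10000100.

P[1] = 0b00101000, P[2] = 0b11111011, P[3] = 0b10000100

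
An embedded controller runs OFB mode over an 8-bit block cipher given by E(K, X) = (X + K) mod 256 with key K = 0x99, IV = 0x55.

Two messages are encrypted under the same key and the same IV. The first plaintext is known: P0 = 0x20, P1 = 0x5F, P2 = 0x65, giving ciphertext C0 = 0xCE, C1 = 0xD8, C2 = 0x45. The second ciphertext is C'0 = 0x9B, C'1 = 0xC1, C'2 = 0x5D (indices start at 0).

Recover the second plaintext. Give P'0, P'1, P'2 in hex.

P'0 = 0x75, P'1 = 0x46, P'2 = 0x7D

In OFB with a reused IV, both messages share the same keystream S_i, so C_i ⊕ C'_i = P_i ⊕ P'_i and thus P'_i = P_i ⊕ C_i ⊕ C'_i.
P'0: 0x20 ⊕ 0xCE ⊕ 0x9B = 0x75.
P'1: 0x5F ⊕ 0xD8 ⊕ 0xC1 = 0x46.
P'2: 0x65 ⊕ 0x45 ⊕ 0x5D = 0x7D.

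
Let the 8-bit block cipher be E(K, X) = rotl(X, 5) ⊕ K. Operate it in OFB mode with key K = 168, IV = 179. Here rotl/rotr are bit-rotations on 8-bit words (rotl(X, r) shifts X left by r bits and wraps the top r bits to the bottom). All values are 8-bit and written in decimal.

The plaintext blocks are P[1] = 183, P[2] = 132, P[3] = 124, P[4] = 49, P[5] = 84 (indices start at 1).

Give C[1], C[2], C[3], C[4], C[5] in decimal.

C[1] = 105, C[2] = 247, C[3] = 186, C[4] = 65, C[5] = 242

OFB encryption: S_i = E(K, S_{i−1}) with S_{0} = IV; C_i = P_i ⊕ S_i.
C[1]: S = E(K, 179) = 222; 183 ⊕ 222 = 105.
C[2]: S = E(K, 222) = 115; 132 ⊕ 115 = 247.
C[3]: S = E(K, 115) = 198; 124 ⊕ 198 = 186.
C[4]: S = E(K, 198) = 112; 49 ⊕ 112 = 65.
C[5]: S = E(K, 112) = 166; 84 ⊕ 166 = 242.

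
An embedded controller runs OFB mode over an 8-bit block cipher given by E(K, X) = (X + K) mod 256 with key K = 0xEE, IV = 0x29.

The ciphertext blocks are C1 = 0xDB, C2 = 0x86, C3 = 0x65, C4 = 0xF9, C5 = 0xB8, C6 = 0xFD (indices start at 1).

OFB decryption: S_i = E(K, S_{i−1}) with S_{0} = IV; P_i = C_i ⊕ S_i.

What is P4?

P1: S = E(K, 0x29) = 0x17; 0xDB ⊕ 0x17 = 0xCC.
P2: S = E(K, 0x17) = 0x05; 0x86 ⊕ 0x05 = 0x83.
P3: S = E(K, 0x05) = 0xF3; 0x65 ⊕ 0xF3 = 0x96.
P4: S = E(K, 0xF3) = 0xE1; 0xF9 ⊕ 0xE1 = 0x18.

P4 = 0x18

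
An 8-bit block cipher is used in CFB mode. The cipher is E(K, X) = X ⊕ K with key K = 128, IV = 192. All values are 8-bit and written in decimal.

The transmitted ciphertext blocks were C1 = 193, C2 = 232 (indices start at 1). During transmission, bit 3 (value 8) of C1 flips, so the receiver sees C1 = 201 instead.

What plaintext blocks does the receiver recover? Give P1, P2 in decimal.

CFB decryption: P_i = C_i ⊕ E(K, C_{i−1}), with C_{0} = IV.
Only C1 changed, to 201. In CFB, a change in C_i flips the same bit in P_i and garbles P_{i+1}. Decrypting the received ciphertext:
P1: E(K, 192) = 64; 201 ⊕ 64 = 137.
P2: E(K, 201) = 73; 232 ⊕ 73 = 161.
Blocks that differ from the original plaintext: P1, P2.

P1 = 137, P2 = 161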